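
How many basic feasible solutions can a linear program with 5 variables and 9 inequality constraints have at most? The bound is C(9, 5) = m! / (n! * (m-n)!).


Each vertex corresponds to some choice of n active constraints out of m, so the number of vertices is at most C(m, n) = m! / (n!(m-n)!).
m = 9, n = 5
Numerator: 9 * 8 * 7 * 6 * 5
Denominator: 5! = 120
C(9, 5) = 126


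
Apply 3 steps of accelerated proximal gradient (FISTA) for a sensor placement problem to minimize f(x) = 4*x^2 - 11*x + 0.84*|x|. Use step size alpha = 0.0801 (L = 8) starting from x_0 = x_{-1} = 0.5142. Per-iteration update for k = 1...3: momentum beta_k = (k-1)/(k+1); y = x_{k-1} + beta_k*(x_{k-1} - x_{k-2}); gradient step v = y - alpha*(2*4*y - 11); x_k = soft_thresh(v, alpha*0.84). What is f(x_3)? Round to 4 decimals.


FISTA on f(x) = 4*x^2 - 11*x + 0.84*|x|
L = 8, alpha = 0.0801
Iteration 1: beta = 0.0, y = 0.5142 + 0.0*(0.5142 - 0.5142) = 0.5142
  grad(y) = -6.8864, v = y - alpha*grad = 1.0658
  prox(v) = soft_thresh(1.0658, 0.0673) = 0.9985
Iteration 2: beta = 0.3333, y = 0.9985 + 0.3333*(0.9985 - 0.5142) = 1.16
  grad(y) = -1.7204, v = y - alpha*grad = 1.2978
  prox(v) = soft_thresh(1.2978, 0.0673) = 1.2305
Iteration 3: beta = 0.5, y = 1.2305 + 0.5*(1.2305 - 0.9985) = 1.3464
  grad(y) = -0.2284, v = y - alpha*grad = 1.3647
  prox(v) = soft_thresh(1.3647, 0.0673) = 1.2975
f(x_3) = 4*1.2975^2 - 11*1.2975 + 0.84*|1.2975| = -6.4486


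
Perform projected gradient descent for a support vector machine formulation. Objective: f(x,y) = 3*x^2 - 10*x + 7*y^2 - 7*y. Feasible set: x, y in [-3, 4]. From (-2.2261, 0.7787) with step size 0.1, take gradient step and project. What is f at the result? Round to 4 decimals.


Step 1: Compute gradient at (-2.2261, 0.7787).
grad_x = 2*3*-2.2261 - 10 = -23.3566
grad_y = 2*7*0.7787 - 7 = 3.9018
Step 2: Gradient step.
x_raw = -2.2261 - 0.1*-23.3566 = 0.1096
y_raw = 0.7787 - 0.1*3.9018 = 0.3885
Step 3: Project onto [-3, 4].
x_proj = clip(0.1096) = 0.1096
y_proj = clip(0.3885) = 0.3885
Step 4: Evaluate f.
f(0.1096, 0.3885) = -2.7226


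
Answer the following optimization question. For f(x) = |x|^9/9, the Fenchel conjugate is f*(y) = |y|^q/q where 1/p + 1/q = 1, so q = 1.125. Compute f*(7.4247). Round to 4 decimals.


The conjugate exponent q satisfies 1/p + 1/q = 1.
p = 9, so q = 9/(9 - 1) = 1.125
|y|^q = 7.4247^1.125 = 9.5392
f*(7.4247) = 9.5392 / 1.125 = 8.4793


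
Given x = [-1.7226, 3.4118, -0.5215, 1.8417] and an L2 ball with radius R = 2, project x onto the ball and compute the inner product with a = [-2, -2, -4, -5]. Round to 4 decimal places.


Step 1: Compute ||x|| (intermediates to 6 decimals).
||x|| = sqrt((-1.7226)^2 + 3.4118^2 + (-0.5215)^2 + 1.8417^2) = 4.274523
Step 2: Project.
Since ||x|| > R, scale = R/||x|| = 2/4.274523 = 0.467888, proj(x) = scale * x
proj(x) = [-0.805984, 1.59634, -0.244004, 0.861709]
Step 3: Dot product.
a^T * proj(x) = -2*(-0.805984) - 2*1.59634 - 4*(-0.244004) - 5*0.861709 = -4.9132


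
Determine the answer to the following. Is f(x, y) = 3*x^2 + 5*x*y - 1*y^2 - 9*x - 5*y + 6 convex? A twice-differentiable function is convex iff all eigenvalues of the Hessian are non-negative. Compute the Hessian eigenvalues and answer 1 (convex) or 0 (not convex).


The Hessian of f(x,y) = 3*x^2 + 5*x*y - 1*y^2 - 9*x - 5*y + 6 is:
H = [[6, 5], [5, -2]]
Trace = 6 - 2 = 4
Determinant = 6*-2 - (5)^2 = -37
Discriminant = (4)^2 - 4*-37 = 164.0
Eigenvalues: lambda_1 = -4.4031, lambda_2 = 8.4031
The function is not convex.

0


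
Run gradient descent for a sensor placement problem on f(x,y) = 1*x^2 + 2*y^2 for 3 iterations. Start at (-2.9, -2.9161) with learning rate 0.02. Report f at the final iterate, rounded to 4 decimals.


Gradient descent on f(x,y) = 1*x^2 + 2*y^2.
Starting point: (-2.9, -2.9161), alpha = 0.02
Step 1: grad_x = 2*1*-2.9 = -5.8, grad_y = 2*2*-2.9161 = -11.6644
  x_1 = -2.9 - 0.02*-5.8 = -2.784
  y_1 = -2.9161 - 0.02*-11.6644 = -2.6828
Step 2: grad_x = 2*1*-2.784 = -5.568, grad_y = 2*2*-2.6828 = -10.7312
  x_2 = -2.784 - 0.02*-5.568 = -2.6726
  y_2 = -2.6828 - 0.02*-10.7312 = -2.4682
Step 3: grad_x = 2*1*-2.6726 = -5.3453, grad_y = 2*2*-2.4682 = -9.8727
  x_3 = -2.6726 - 0.02*-5.3453 = -2.5657
  y_3 = -2.4682 - 0.02*-9.8727 = -2.2707
f(-2.5657, -2.2707) = 1*(-2.5657)^2 + 2*(-2.2707)^2 = 16.8954


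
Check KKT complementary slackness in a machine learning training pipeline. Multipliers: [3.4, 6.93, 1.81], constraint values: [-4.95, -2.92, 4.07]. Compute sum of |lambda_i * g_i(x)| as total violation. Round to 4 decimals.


KKT complementary slackness check:
lambda_1 * g_1 = 3.4 * -4.95 = -16.83
lambda_2 * g_2 = 6.93 * -2.92 = -20.2356
lambda_3 * g_3 = 1.81 * 4.07 = 7.3667
Total violation = 16.83 + 20.2356 + 7.3667 = 44.4323


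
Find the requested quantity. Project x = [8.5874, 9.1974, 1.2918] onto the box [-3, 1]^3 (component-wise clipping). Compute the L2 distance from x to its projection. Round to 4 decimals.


Project each component onto [-3, 1].
clip(8.5874) = 1.0, clip(9.1974) = 1.0, clip(1.2918) = 1.0
Projection = [1.0, 1.0, 1.0]
Squared diffs: [57.5686, 67.1974, 0.0851]
Distance = sqrt(124.8511) = 11.1737


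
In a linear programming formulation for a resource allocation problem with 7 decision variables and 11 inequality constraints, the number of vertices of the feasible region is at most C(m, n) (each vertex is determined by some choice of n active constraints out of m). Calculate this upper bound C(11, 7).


Each vertex corresponds to some choice of n active constraints out of m, so the number of vertices is at most C(m, n) = m! / (n!(m-n)!).
m = 11, n = 7
Numerator: 11 * 10 * 9 * 8 * 7 * 6 * 5
Denominator: 7! = 5040
C(11, 7) = 330


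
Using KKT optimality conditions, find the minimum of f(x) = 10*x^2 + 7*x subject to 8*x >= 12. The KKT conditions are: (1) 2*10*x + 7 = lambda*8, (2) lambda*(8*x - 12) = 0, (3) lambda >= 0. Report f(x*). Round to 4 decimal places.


Step 1: Try lambda = 0 (constraint inactive).
x_unc = -7/(2*10) = -0.35
Check: 8*-0.35 = -2.8 < 12 -- violated!
Step 2: Constraint must be active: 8*x = 12
x* = 12/8 = 1.5
lambda = (2*10*1.5 + 7)/8 = 4.625
Step 3: Compute optimal value.
f(x*) = 10*1.5^2 + 7*1.5 = 33.0


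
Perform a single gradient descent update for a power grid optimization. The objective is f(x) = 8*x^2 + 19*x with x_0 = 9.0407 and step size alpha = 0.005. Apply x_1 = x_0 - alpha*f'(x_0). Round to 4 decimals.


We compute the gradient at x_0 and apply the update.
f'(x) = 16*x + 19
f'(9.0407) = 16*9.0407 + 19 = 163.6512
x_1 = 9.0407 - 0.005*163.6512 = 8.2224


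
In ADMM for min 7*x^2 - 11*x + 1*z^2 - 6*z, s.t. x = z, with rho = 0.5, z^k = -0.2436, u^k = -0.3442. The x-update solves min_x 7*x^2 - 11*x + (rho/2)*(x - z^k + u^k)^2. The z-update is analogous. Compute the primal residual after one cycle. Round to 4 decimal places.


ADMM iteration with rho = 0.5, z^k = -0.2436, u^k = -0.3442
Step 1: x-update.
Minimize 7*x^2 - 11*x + (0.5/2)*(x + 0.2436 - 0.3442)^2
FOC: (2*7 + 0.5)*x = 11 + 0.5*(-0.2436 + 0.3442)
x^{k+1} = 0.7621
Step 2: z-update.
Minimize 1*z^2 - 6*z + (0.5/2)*(0.7621 - z - 0.3442)^2
FOC: (2*1 + 0.5)*z = 6 + 0.5*(0.7621 - 0.3442)
z^{k+1} = 2.4836
Step 3: u-update.
u^{k+1} = -0.3442 + 0.7621 - 2.4836 = -2.0657
Step 4: Primal residual = |0.7621 - 2.4836| = 1.7215


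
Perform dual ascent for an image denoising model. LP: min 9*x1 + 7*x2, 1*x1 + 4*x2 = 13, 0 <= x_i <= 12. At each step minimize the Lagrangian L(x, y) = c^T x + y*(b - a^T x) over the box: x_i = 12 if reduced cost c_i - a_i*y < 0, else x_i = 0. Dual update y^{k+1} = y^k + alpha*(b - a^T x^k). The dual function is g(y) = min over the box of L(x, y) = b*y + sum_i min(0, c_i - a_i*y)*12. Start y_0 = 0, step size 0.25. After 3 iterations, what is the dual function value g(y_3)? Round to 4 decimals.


Dual ascent for LP: min 9*x1 + 7*x2, 1*x1 + 4*x2 = 13, 0 <= x_i <= 12
Step 1: y^k = 0.0, reduced costs: (9.0, 7.0)
  x^k = (0.0, 0.0), subgradient = b - a^T x = 13.0
  y^{k+1} = 0.0 + 0.25*13.0 = 3.25
Step 2: y^k = 3.25, reduced costs: (5.75, -6.0)
  x^k = (0.0, 12.0), subgradient = b - a^T x = -35.0
  y^{k+1} = 3.25 + 0.25*-35.0 = -5.5
Step 3: y^k = -5.5, reduced costs: (14.5, 29.0)
  x^k = (0.0, 0.0), subgradient = b - a^T x = 13.0
  y^{k+1} = -5.5 + 0.25*13.0 = -2.25
Dual objective at y_3 = -2.25: reduced costs (11.25, 16.0), box minimizer x = (0.0, 0.0)
g(y_3) = b*y + (c1 - a1*y)*x1 + (c2 - a2*y)*x2 = 13*(-2.25) + 11.25*0.0 + 16.0*0.0 = -29.25 + 0.0 + 0.0 = -29.25


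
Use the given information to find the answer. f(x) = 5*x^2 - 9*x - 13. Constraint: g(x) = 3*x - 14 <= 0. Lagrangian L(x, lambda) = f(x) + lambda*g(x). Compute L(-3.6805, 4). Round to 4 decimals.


Step 1: Evaluate f(x).
f(-3.6805) = 5*(-3.6805)^2 - 9*(-3.6805) - 13 = 87.8549
Step 2: Evaluate g(x).
g(-3.6805) = 3*-3.6805 - 14 = -25.0415
Step 3: Compute Lagrangian.
L = 87.8549 + 4*-25.0415 = -12.3111


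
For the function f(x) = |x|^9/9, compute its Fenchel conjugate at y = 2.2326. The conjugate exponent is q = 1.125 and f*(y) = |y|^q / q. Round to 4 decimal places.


The conjugate exponent q satisfies 1/p + 1/q = 1.
p = 9, so q = 9/(9 - 1) = 1.125
|y|^q = 2.2326^1.125 = 2.4684
f*(2.2326) = 2.4684 / 1.125 = 2.1941


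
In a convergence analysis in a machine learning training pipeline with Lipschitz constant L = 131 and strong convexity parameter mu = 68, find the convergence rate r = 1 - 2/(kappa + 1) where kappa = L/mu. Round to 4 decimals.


Step 1: Compute the condition number.
kappa = L/mu = 131/68 = 1.9265
Step 2: Compute the convergence rate.
r = 1 - 2/(kappa + 1) = 1 - 2*mu/(L + mu) = (L - mu)/(L + mu) = 63/199 = 0.3166


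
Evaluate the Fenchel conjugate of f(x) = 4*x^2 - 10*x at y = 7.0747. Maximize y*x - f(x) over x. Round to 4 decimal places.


f*(y) = sup_x {y*x - a*x^2 - b*x} = sup_x {(y-b)*x - a*x^2}
FOC: (y - b) - 2a*x = 0 => x* = (y - b)/(2a)
x* = (7.0747 + 10)/(2*4) = 2.1343
f*(7.0747) = (y-b)^2/(4a) = (7.0747 + 10)^2/(4*4)
= 291.5454/16 = 18.2216


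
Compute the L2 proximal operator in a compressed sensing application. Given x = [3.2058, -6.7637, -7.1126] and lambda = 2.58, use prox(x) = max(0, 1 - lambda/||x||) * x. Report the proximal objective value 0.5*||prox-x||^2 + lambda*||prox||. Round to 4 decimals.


Step 1: Compute ||x||.
||x|| = 10.3254
Step 2: Compute scaling factor.
scale = max(0, 1 - 2.58/10.3254) = 0.7501
Step 3: prox(x) = [2.4048, -5.0737, -5.3354]
||prox(x)|| = 7.7454
Step 4: Proximal objective.
0.5*||prox-x||^2 = 3.3282
lambda*||prox|| = 19.9831
Total = 23.3113


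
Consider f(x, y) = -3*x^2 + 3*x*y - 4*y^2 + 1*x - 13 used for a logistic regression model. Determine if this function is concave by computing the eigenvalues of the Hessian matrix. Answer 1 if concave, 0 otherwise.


The Hessian of f(x,y) = -3*x^2 + 3*x*y - 4*y^2 + 1*x - 13 is:
H = [[-6, 3], [3, -8]]
Trace = -6 - 8 = -14
Determinant = -6*-8 - (3)^2 = 39
Discriminant = (-14)^2 - 4*39 = 40.0
Eigenvalues: lambda_1 = -10.1623, lambda_2 = -3.8377
The function is concave.

1


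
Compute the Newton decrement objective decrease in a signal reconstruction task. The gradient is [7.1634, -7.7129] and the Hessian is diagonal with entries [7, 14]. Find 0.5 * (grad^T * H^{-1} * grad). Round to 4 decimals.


Step 1: H is diagonal, so H^(-1) * g = [1.0233, -0.5509].
Step 2: g^T H^(-1) g = sum_i g_i^2 / H_ii
  = (7.1634)^2/7 + (-7.7129)^2/14
  = 7.3306 + 4.2492 = 11.5798
Step 3: Objective decrease = 0.5 * g^T H^(-1) g = 5.7899


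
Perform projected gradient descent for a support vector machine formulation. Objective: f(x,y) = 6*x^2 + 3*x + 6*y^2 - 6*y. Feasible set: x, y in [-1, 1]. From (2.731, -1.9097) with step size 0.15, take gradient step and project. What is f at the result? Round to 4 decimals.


Step 1: Compute gradient at (2.731, -1.9097).
grad_x = 2*6*2.731 + 3 = 35.772
grad_y = 2*6*-1.9097 - 6 = -28.9164
Step 2: Gradient step.
x_raw = 2.731 - 0.15*35.772 = -2.6348
y_raw = -1.9097 - 0.15*-28.9164 = 2.4278
Step 3: Project onto [-1, 1].
x_proj = clip(-2.6348) = -1.0
y_proj = clip(2.4278) = 1.0
Step 4: Evaluate f.
f(-1.0, 1.0) = 3.0


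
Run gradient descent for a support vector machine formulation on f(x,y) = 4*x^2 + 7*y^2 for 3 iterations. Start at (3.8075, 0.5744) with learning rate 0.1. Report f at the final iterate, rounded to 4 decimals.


Gradient descent on f(x,y) = 4*x^2 + 7*y^2.
Starting point: (3.8075, 0.5744), alpha = 0.1
Step 1: grad_x = 2*4*3.8075 = 30.46, grad_y = 2*7*0.5744 = 8.0416
  x_1 = 3.8075 - 0.1*30.46 = 0.7615
  y_1 = 0.5744 - 0.1*8.0416 = -0.2298
Step 2: grad_x = 2*4*0.7615 = 6.092, grad_y = 2*7*-0.2298 = -3.2166
  x_2 = 0.7615 - 0.1*6.092 = 0.1523
  y_2 = -0.2298 - 0.1*-3.2166 = 0.0919
Step 3: grad_x = 2*4*0.1523 = 1.2184, grad_y = 2*7*0.0919 = 1.2867
  x_3 = 0.1523 - 0.1*1.2184 = 0.0305
  y_3 = 0.0919 - 0.1*1.2867 = -0.0368
f(0.0305, -0.0368) = 4*0.0305^2 + 7*(-0.0368)^2 = 0.0132


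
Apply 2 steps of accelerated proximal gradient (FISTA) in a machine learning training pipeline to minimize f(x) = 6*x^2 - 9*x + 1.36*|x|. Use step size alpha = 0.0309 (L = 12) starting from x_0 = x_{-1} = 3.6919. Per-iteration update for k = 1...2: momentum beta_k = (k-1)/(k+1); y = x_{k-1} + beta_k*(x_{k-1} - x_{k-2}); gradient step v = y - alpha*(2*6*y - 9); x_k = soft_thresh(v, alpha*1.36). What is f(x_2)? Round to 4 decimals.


FISTA on f(x) = 6*x^2 - 9*x + 1.36*|x|
L = 12, alpha = 0.0309
Iteration 1: beta = 0.0, y = 3.6919 + 0.0*(3.6919 - 3.6919) = 3.6919
  grad(y) = 35.3028, v = y - alpha*grad = 2.601
  prox(v) = soft_thresh(2.601, 0.042) = 2.559
Iteration 2: beta = 0.3333, y = 2.559 + 0.3333*(2.559 - 3.6919) = 2.1814
  grad(y) = 17.1767, v = y - alpha*grad = 1.6506
  prox(v) = soft_thresh(1.6506, 0.042) = 1.6086
f(x_2) = 6*1.6086^2 - 9*1.6086 + 1.36*|1.6086| = 3.236


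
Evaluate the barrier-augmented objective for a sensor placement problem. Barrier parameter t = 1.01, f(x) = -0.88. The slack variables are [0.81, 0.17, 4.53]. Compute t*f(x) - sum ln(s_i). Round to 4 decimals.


Step 1: Compute log-barrier.
ln values: [-0.2107, -1.772, 1.5107]
phi = -(-0.2107 - 1.772 + 1.5107) = 0.472
Step 2: Compute augmented objective.
t*f(x) = 1.01*-0.88 = -0.8888
Total = -0.8888 + 0.472 = -0.4168


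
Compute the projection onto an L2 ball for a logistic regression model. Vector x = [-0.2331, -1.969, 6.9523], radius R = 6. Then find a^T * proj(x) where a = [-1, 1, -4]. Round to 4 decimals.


Step 1: Compute ||x|| (intermediates to 6 decimals).
||x|| = sqrt((-0.2331)^2 + (-1.969)^2 + 6.9523^2) = 7.229507
Step 2: Project.
Since ||x|| > R, scale = R/||x|| = 6/7.229507 = 0.829932, proj(x) = scale * x
proj(x) = [-0.193457, -1.634136, 5.769936]
Step 3: Dot product.
a^T * proj(x) = -1*(-0.193457) + 1*(-1.634136) - 4*5.769936 = -24.5204


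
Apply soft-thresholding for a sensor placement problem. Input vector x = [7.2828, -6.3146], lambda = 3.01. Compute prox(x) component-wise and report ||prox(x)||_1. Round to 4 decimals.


Soft-thresholding with lambda = 3.01:
prox(7.2828) = sign(7.2828)*max(|7.2828| - 3.01, 0) = 4.2728
prox(-6.3146) = sign(-6.3146)*max(|-6.3146| - 3.01, 0) = -3.3046
prox(x) = [4.2728, -3.3046]
||prox(x)||_1 = 4.2728 + 3.3046 = 7.5774


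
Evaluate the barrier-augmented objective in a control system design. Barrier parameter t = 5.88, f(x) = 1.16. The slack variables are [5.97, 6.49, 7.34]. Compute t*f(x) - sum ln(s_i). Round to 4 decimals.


Step 1: Compute log-barrier.
ln values: [1.7867, 1.8703, 1.9933]
phi = -(1.7867 + 1.8703 + 1.9933) = -5.6503
Step 2: Compute augmented objective.
t*f(x) = 5.88*1.16 = 6.8208
Total = 6.8208 - 5.6503 = 1.1705


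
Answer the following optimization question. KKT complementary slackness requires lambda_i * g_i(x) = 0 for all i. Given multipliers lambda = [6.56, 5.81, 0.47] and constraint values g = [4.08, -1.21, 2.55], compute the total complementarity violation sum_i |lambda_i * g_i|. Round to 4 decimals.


KKT complementary slackness check:
lambda_1 * g_1 = 6.56 * 4.08 = 26.7648
lambda_2 * g_2 = 5.81 * -1.21 = -7.0301
lambda_3 * g_3 = 0.47 * 2.55 = 1.1985
Total violation = 26.7648 + 7.0301 + 1.1985 = 34.9934


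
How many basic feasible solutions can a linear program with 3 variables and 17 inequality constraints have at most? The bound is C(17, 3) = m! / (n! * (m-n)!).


Each vertex corresponds to some choice of n active constraints out of m, so the number of vertices is at most C(m, n) = m! / (n!(m-n)!).
m = 17, n = 3
Numerator: 17 * 16 * 15
Denominator: 3! = 6
C(17, 3) = 680


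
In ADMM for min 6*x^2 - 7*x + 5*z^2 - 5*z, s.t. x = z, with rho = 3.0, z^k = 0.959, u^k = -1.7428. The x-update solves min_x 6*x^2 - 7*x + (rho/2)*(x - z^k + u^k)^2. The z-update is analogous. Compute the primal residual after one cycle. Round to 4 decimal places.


ADMM iteration with rho = 3.0, z^k = 0.959, u^k = -1.7428
Step 1: x-update.
Minimize 6*x^2 - 7*x + (3.0/2)*(x - 0.959 - 1.7428)^2
FOC: (2*6 + 3.0)*x = 7 + 3.0*(0.959 + 1.7428)
x^{k+1} = 1.007
Step 2: z-update.
Minimize 5*z^2 - 5*z + (3.0/2)*(1.007 - z - 1.7428)^2
FOC: (2*5 + 3.0)*z = 5 + 3.0*(1.007 - 1.7428)
z^{k+1} = 0.2148
Step 3: u-update.
u^{k+1} = -1.7428 + 1.007 - 0.2148 = -0.9506
Step 4: Primal residual = |1.007 - 0.2148| = 0.7922


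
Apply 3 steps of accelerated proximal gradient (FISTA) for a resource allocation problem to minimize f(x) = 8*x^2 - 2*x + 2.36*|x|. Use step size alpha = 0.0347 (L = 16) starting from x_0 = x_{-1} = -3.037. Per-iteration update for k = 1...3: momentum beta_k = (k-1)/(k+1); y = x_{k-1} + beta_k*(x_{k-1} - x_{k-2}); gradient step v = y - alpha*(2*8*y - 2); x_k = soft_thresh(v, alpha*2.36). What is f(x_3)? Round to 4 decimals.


FISTA on f(x) = 8*x^2 - 2*x + 2.36*|x|
L = 16, alpha = 0.0347
Iteration 1: beta = 0.0, y = -3.037 + 0.0*(-3.037 + 3.037) = -3.037
  grad(y) = -50.592, v = y - alpha*grad = -1.2815
  prox(v) = soft_thresh(-1.2815, 0.0819) = -1.1996
Iteration 2: beta = 0.3333, y = -1.1996 + 0.3333*(-1.1996 + 3.037) = -0.5871
  grad(y) = -11.3934, v = y - alpha*grad = -0.1917
  prox(v) = soft_thresh(-0.1917, 0.0819) = -0.1098
Iteration 3: beta = 0.5, y = -0.1098 + 0.5*(-0.1098 + 1.1996) = 0.435
  grad(y) = 4.9603, v = y - alpha*grad = 0.2629
  prox(v) = soft_thresh(0.2629, 0.0819) = 0.181
f(x_3) = 8*0.181^2 - 2*0.181 + 2.36*|0.181| = 0.3273


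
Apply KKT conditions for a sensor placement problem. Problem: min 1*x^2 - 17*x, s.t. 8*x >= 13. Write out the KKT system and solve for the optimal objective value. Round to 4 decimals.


Step 1: Try lambda = 0 (constraint inactive).
Stationarity: 2*1*x - 17 = 0
x* = 17/(2*1) = 8.5
Check constraint: 8*8.5 = 68.0 >= 13 -- satisfied.
Step 2: Compute optimal value.
f(x*) = 1*8.5^2 - 17*8.5 = -72.25


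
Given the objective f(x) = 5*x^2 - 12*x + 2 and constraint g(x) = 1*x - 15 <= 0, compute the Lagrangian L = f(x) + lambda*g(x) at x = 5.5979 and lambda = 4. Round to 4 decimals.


Step 1: Evaluate f(x).
f(5.5979) = 5*5.5979^2 - 12*5.5979 + 2 = 91.5076
Step 2: Evaluate g(x).
g(5.5979) = 1*5.5979 - 15 = -9.4021
Step 3: Compute Lagrangian.
L = 91.5076 + 4*-9.4021 = 53.8992


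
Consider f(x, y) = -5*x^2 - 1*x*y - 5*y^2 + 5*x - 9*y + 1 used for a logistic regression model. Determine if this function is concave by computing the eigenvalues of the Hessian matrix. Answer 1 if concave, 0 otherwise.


The Hessian of f(x,y) = -5*x^2 - 1*x*y - 5*y^2 + 5*x - 9*y + 1 is:
H = [[-10, -1], [-1, -10]]
Trace = -10 - 10 = -20
Determinant = -10*-10 - (-1)^2 = 99
Discriminant = (-20)^2 - 4*99 = 4.0
Eigenvalues: lambda_1 = -11.0, lambda_2 = -9.0
The function is concave.

1


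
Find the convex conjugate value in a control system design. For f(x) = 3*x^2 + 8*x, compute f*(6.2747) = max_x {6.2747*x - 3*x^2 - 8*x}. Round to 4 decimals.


f*(y) = sup_x {y*x - a*x^2 - b*x} = sup_x {(y-b)*x - a*x^2}
FOC: (y - b) - 2a*x = 0 => x* = (y - b)/(2a)
x* = (6.2747 - 8)/(2*3) = -0.2876
f*(6.2747) = (y-b)^2/(4a) = (6.2747 - 8)^2/(4*3)
= 2.9767/12 = 0.2481


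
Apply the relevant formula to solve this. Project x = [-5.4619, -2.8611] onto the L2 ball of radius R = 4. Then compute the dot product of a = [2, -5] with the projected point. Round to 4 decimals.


Step 1: Compute ||x|| (intermediates to 6 decimals).
||x|| = sqrt((-5.4619)^2 + (-2.8611)^2) = 6.165894
Step 2: Project.
Since ||x|| > R, scale = R/||x|| = 4/6.165894 = 0.64873, proj(x) = scale * x
proj(x) = [-3.543298, -1.856081]
Step 3: Dot product.
a^T * proj(x) = 2*(-3.543298) - 5*(-1.856081) = 2.1938


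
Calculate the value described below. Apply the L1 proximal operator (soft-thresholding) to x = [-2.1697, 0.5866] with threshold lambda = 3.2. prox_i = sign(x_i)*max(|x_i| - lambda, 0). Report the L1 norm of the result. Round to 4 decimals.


Soft-thresholding with lambda = 3.2:
prox(-2.1697) = sign(-2.1697)*max(|-2.1697| - 3.2, 0) = 0.0
prox(0.5866) = sign(0.5866)*max(|0.5866| - 3.2, 0) = 0.0
prox(x) = [0.0, 0.0]
||prox(x)||_1 = 0.0 + 0.0 = 0.0


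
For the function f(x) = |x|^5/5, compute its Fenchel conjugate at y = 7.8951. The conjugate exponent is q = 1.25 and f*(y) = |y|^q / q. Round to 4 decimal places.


The conjugate exponent q satisfies 1/p + 1/q = 1.
p = 5, so q = 5/(5 - 1) = 1.25
|y|^q = 7.8951^1.25 = 13.2342
f*(7.8951) = 13.2342 / 1.25 = 10.5873


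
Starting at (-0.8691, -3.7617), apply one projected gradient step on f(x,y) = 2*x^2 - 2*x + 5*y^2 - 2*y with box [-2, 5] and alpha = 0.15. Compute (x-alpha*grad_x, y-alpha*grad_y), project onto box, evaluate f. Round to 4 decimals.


Step 1: Compute gradient at (-0.8691, -3.7617).
grad_x = 2*2*-0.8691 - 2 = -5.4764
grad_y = 2*5*-3.7617 - 2 = -39.617
Step 2: Gradient step.
x_raw = -0.8691 - 0.15*-5.4764 = -0.0476
y_raw = -3.7617 - 0.15*-39.617 = 2.1809
Step 3: Project onto [-2, 5].
x_proj = clip(-0.0476) = -0.0476
y_proj = clip(2.1809) = 2.1809
Step 4: Evaluate f.
f(-0.0476, 2.1809) = 19.5187


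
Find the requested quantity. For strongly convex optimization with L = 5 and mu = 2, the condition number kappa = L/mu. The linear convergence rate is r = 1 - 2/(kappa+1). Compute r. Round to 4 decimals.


Step 1: Compute the condition number.
kappa = L/mu = 5/2 = 2.5
Step 2: Compute the convergence rate.
r = 1 - 2/(kappa + 1) = 1 - 2*mu/(L + mu) = (L - mu)/(L + mu) = 3/7 = 0.4286


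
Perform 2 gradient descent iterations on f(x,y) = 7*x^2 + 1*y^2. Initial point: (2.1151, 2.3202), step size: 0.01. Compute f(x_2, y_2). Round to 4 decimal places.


Gradient descent on f(x,y) = 7*x^2 + 1*y^2.
Starting point: (2.1151, 2.3202), alpha = 0.01
Step 1: grad_x = 2*7*2.1151 = 29.6114, grad_y = 2*1*2.3202 = 4.6404
  x_1 = 2.1151 - 0.01*29.6114 = 1.819
  y_1 = 2.3202 - 0.01*4.6404 = 2.2738
Step 2: grad_x = 2*7*1.819 = 25.4658, grad_y = 2*1*2.2738 = 4.5476
  x_2 = 1.819 - 0.01*25.4658 = 1.5643
  y_2 = 2.2738 - 0.01*4.5476 = 2.2283
f(1.5643, 2.2283) = 7*1.5643^2 + 1*2.2283^2 = 22.0953


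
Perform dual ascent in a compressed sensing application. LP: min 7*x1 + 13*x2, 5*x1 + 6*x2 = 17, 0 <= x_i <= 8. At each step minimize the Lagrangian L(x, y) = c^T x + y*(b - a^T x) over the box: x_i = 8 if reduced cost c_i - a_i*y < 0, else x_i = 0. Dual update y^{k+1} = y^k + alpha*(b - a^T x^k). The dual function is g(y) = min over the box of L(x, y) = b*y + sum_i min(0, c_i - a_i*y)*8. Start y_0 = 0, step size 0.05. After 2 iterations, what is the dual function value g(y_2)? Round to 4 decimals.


Dual ascent for LP: min 7*x1 + 13*x2, 5*x1 + 6*x2 = 17, 0 <= x_i <= 8
Step 1: y^k = 0.0, reduced costs: (7.0, 13.0)
  x^k = (0.0, 0.0), subgradient = b - a^T x = 17.0
  y^{k+1} = 0.0 + 0.05*17.0 = 0.85
Step 2: y^k = 0.85, reduced costs: (2.75, 7.9)
  x^k = (0.0, 0.0), subgradient = b - a^T x = 17.0
  y^{k+1} = 0.85 + 0.05*17.0 = 1.7
Dual objective at y_2 = 1.7: reduced costs (-1.5, 2.8), box minimizer x = (8.0, 0.0)
g(y_2) = b*y + (c1 - a1*y)*x1 + (c2 - a2*y)*x2 = 17*1.7 + (-1.5)*8.0 + 2.8*0.0 = 28.9 - 12.0 + 0.0 = 16.9


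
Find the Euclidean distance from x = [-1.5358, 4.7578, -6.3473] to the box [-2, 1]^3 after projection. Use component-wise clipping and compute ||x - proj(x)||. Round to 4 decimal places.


Project each component onto [-2, 1].
clip(-1.5358) = -1.5358, clip(4.7578) = 1.0, clip(-6.3473) = -2.0
Projection = [-1.5358, 1.0, -2.0]
Squared diffs: [0.0, 14.1211, 18.899]
Distance = sqrt(33.0201) = 5.7463


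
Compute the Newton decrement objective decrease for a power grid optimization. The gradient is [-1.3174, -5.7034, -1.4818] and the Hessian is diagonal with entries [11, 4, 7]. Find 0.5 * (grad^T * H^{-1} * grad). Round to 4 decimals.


Step 1: H is diagonal, so H^(-1) * g = [-0.1198, -1.4259, -0.2117].
Step 2: g^T H^(-1) g = sum_i g_i^2 / H_ii
  = (-1.3174)^2/11 + (-5.7034)^2/4 + (-1.4818)^2/7
  = 0.1578 + 8.1322 + 0.3137 = 8.6036
Step 3: Objective decrease = 0.5 * g^T H^(-1) g = 4.3018


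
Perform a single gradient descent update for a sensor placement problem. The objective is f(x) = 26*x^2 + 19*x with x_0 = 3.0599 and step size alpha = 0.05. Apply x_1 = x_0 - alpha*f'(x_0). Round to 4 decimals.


We compute the gradient at x_0 and apply the update.
f'(x) = 52*x + 19
f'(3.0599) = 52*3.0599 + 19 = 178.1148
x_1 = 3.0599 - 0.05*178.1148 = -5.8458


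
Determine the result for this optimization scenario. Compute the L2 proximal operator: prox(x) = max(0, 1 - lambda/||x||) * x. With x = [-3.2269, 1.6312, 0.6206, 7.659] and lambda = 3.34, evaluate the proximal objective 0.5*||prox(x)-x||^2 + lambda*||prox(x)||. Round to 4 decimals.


Step 1: Compute ||x||.
||x|| = 8.4923
Step 2: Compute scaling factor.
scale = max(0, 1 - 3.34/8.4923) = 0.6067
Step 3: prox(x) = [-1.9578, 0.9897, 0.3765, 4.6467]
||prox(x)|| = 5.1523
Step 4: Proximal objective.
0.5*||prox-x||^2 = 5.5778
lambda*||prox|| = 17.2087
Total = 22.7865


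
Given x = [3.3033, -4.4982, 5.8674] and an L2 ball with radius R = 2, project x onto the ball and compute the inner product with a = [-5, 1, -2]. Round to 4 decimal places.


Step 1: Compute ||x|| (intermediates to 6 decimals).
||x|| = sqrt(3.3033^2 + (-4.4982)^2 + 5.8674^2) = 8.097653
Step 2: Project.
Since ||x|| > R, scale = R/||x|| = 2/8.097653 = 0.246985, proj(x) = scale * x
proj(x) = [0.815866, -1.110988, 1.44916]
Step 3: Dot product.
a^T * proj(x) = -5*0.815866 + 1*(-1.110988) - 2*1.44916 = -8.0886


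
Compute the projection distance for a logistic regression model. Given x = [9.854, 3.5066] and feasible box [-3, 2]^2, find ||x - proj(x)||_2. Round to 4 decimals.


Project each component onto [-3, 2].
clip(9.854) = 2.0, clip(3.5066) = 2.0
Projection = [2.0, 2.0]
Squared diffs: [61.6853, 2.2698]
Distance = sqrt(63.9551) = 7.9972


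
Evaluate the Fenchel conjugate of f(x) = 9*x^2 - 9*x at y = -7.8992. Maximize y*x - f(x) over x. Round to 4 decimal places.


f*(y) = sup_x {y*x - a*x^2 - b*x} = sup_x {(y-b)*x - a*x^2}
FOC: (y - b) - 2a*x = 0 => x* = (y - b)/(2a)
x* = (-7.8992 + 9)/(2*9) = 0.0612
f*(-7.8992) = (y-b)^2/(4a) = (-7.8992 + 9)^2/(4*9)
= 1.2118/36 = 0.0337


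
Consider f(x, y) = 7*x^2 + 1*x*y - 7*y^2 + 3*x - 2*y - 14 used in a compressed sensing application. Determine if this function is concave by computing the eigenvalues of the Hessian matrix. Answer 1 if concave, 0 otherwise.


The Hessian of f(x,y) = 7*x^2 + 1*x*y - 7*y^2 + 3*x - 2*y - 14 is:
H = [[14, 1], [1, -14]]
Trace = 14 - 14 = 0
Determinant = 14*-14 - (1)^2 = -197
Discriminant = (0)^2 - 4*-197 = 788.0
Eigenvalues: lambda_1 = -14.0357, lambda_2 = 14.0357
The function is not concave.

0


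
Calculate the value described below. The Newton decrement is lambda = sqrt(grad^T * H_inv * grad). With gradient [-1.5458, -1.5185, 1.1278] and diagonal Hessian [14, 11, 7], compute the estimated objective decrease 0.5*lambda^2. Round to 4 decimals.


Step 1: H is diagonal, so H^(-1) * g = [-0.1104, -0.138, 0.1611].
Step 2: g^T H^(-1) g = sum_i g_i^2 / H_ii
  = (-1.5458)^2/14 + (-1.5185)^2/11 + (1.1278)^2/7
  = 0.1707 + 0.2096 + 0.1817 = 0.562
Step 3: Objective decrease = 0.5 * g^T H^(-1) g = 0.281


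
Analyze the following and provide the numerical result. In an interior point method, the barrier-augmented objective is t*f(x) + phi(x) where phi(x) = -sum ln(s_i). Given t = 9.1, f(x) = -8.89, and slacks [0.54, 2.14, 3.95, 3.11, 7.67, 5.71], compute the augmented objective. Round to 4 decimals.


Step 1: Compute log-barrier.
ln values: [-0.6162, 0.7608, 1.3737, 1.1346, 2.0373, 1.7422]
phi = -(-0.6162 + 0.7608 + 1.3737 + 1.1346 + 2.0373 + 1.7422) = -6.4325
Step 2: Compute augmented objective.
t*f(x) = 9.1*-8.89 = -80.899
Total = -80.899 - 6.4325 = -87.3315


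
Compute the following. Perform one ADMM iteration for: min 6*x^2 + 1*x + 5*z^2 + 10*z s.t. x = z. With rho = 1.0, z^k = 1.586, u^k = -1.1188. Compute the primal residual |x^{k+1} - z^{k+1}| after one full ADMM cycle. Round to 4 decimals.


ADMM iteration with rho = 1.0, z^k = 1.586, u^k = -1.1188
Step 1: x-update.
Minimize 6*x^2 + 1*x + (1.0/2)*(x - 1.586 - 1.1188)^2
FOC: (2*6 + 1.0)*x = -1 + 1.0*(1.586 + 1.1188)
x^{k+1} = 0.1311
Step 2: z-update.
Minimize 5*z^2 + 10*z + (1.0/2)*(0.1311 - z - 1.1188)^2
FOC: (2*5 + 1.0)*z = -10 + 1.0*(0.1311 - 1.1188)
z^{k+1} = -0.9989
Step 3: u-update.
u^{k+1} = -1.1188 + 0.1311 + 0.9989 = 0.0112
Step 4: Primal residual = |0.1311 + 0.9989| = 1.13


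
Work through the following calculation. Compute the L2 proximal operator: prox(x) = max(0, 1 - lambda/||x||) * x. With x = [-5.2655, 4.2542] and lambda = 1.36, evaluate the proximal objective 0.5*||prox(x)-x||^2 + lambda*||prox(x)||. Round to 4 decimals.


Step 1: Compute ||x||.
||x|| = 6.7693
Step 2: Compute scaling factor.
scale = max(0, 1 - 1.36/6.7693) = 0.7991
Step 3: prox(x) = [-4.2076, 3.3995]
||prox(x)|| = 5.4093
Step 4: Proximal objective.
0.5*||prox-x||^2 = 0.9248
lambda*||prox|| = 7.3566
Total = 8.2815


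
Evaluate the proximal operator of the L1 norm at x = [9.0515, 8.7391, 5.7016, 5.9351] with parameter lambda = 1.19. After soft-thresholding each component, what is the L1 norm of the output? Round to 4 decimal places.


Soft-thresholding with lambda = 1.19:
prox(9.0515) = sign(9.0515)*max(|9.0515| - 1.19, 0) = 7.8615
prox(8.7391) = sign(8.7391)*max(|8.7391| - 1.19, 0) = 7.5491
prox(5.7016) = sign(5.7016)*max(|5.7016| - 1.19, 0) = 4.5116
prox(5.9351) = sign(5.9351)*max(|5.9351| - 1.19, 0) = 4.7451
prox(x) = [7.8615, 7.5491, 4.5116, 4.7451]
||prox(x)||_1 = 7.8615 + 7.5491 + 4.5116 + 4.7451 = 24.6673


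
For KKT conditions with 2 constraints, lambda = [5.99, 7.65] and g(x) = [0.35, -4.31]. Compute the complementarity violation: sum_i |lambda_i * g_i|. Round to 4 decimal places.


KKT complementary slackness check:
lambda_1 * g_1 = 5.99 * 0.35 = 2.0965
lambda_2 * g_2 = 7.65 * -4.31 = -32.9715
Total violation = 2.0965 + 32.9715 = 35.068


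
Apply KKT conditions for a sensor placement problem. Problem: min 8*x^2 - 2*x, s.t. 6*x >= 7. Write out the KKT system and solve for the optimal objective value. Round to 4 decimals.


Step 1: Try lambda = 0 (constraint inactive).
x_unc = 2/(2*8) = 0.125
Check: 6*0.125 = 0.75 < 7 -- violated!
Step 2: Constraint must be active: 6*x = 7
x* = 7/6 = 1.1667 (rounded; the exact value 7/6 is used below)
lambda = (2*8*(7/6) - 2)/6 = 2.7778
Step 3: Compute optimal value.
f(x*) = 8*(7/6)^2 - 2*(7/6) = 8.5556


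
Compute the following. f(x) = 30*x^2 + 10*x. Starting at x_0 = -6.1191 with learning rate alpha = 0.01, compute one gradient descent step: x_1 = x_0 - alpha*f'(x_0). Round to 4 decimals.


We compute the gradient at x_0 and apply the update.
f'(x) = 60*x + 10
f'(-6.1191) = 60*-6.1191 + 10 = -357.146
x_1 = -6.1191 - 0.01*-357.146 = -2.5476


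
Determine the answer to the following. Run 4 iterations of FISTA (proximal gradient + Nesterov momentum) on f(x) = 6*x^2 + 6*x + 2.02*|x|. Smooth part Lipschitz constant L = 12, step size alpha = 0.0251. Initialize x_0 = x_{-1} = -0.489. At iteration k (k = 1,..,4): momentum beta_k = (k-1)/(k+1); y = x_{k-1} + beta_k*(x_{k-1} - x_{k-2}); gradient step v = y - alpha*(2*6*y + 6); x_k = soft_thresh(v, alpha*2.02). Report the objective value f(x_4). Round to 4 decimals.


FISTA on f(x) = 6*x^2 + 6*x + 2.02*|x|
L = 12, alpha = 0.0251
Iteration 1: beta = 0.0, y = -0.489 + 0.0*(-0.489 + 0.489) = -0.489
  grad(y) = 0.132, v = y - alpha*grad = -0.4923
  prox(v) = soft_thresh(-0.4923, 0.0507) = -0.4416
Iteration 2: beta = 0.3333, y = -0.4416 + 0.3333*(-0.4416 + 0.489) = -0.4258
  grad(y) = 0.8902, v = y - alpha*grad = -0.4482
  prox(v) = soft_thresh(-0.4482, 0.0507) = -0.3975
Iteration 3: beta = 0.5, y = -0.3975 + 0.5*(-0.3975 + 0.4416) = -0.3754
  grad(y) = 1.4954, v = y - alpha*grad = -0.4129
  prox(v) = soft_thresh(-0.4129, 0.0507) = -0.3622
Iteration 4: beta = 0.6, y = -0.3622 + 0.6*(-0.3622 + 0.3975) = -0.3411
  grad(y) = 1.9072, v = y - alpha*grad = -0.3889
  prox(v) = soft_thresh(-0.3889, 0.0507) = -0.3382
f(x_4) = 6*(-0.3382)^2 + 6*(-0.3382) + 2.02*|-0.3382| = -0.6598


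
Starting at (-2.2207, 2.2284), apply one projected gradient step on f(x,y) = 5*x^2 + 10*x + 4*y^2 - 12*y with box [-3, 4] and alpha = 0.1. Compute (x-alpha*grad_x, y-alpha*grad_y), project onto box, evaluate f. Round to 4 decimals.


Step 1: Compute gradient at (-2.2207, 2.2284).
grad_x = 2*5*-2.2207 + 10 = -12.207
grad_y = 2*4*2.2284 - 12 = 5.8272
Step 2: Gradient step.
x_raw = -2.2207 - 0.1*-12.207 = -1.0
y_raw = 2.2284 - 0.1*5.8272 = 1.6457
Step 3: Project onto [-3, 4].
x_proj = clip(-1.0) = -1.0
y_proj = clip(1.6457) = 1.6457
Step 4: Evaluate f.
f(-1.0, 1.6457) = -13.9151


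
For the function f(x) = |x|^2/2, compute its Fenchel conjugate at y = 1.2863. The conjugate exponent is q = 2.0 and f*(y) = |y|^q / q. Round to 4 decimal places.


The conjugate exponent q satisfies 1/p + 1/q = 1.
p = 2, so q = 2/(2 - 1) = 2.0
|y|^q = 1.2863^2.0 = 1.6546
f*(1.2863) = 1.6546 / 2.0 = 0.8273


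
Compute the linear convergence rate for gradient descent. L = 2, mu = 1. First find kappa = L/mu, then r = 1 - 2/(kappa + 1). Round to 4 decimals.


Step 1: Compute the condition number.
kappa = L/mu = 2/1 = 2.0
Step 2: Compute the convergence rate.
r = 1 - 2/(kappa + 1) = 1 - 2*mu/(L + mu) = (L - mu)/(L + mu) = 1/3 = 0.3333


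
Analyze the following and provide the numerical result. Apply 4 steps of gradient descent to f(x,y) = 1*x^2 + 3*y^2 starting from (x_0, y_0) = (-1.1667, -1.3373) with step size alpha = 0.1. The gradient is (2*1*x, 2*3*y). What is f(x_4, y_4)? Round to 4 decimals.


Gradient descent on f(x,y) = 1*x^2 + 3*y^2.
Starting point: (-1.1667, -1.3373), alpha = 0.1
Step 1: grad_x = 2*1*-1.1667 = -2.3334, grad_y = 2*3*-1.3373 = -8.0238
  x_1 = -1.1667 - 0.1*-2.3334 = -0.9334
  y_1 = -1.3373 - 0.1*-8.0238 = -0.5349
Step 2: grad_x = 2*1*-0.9334 = -1.8667, grad_y = 2*3*-0.5349 = -3.2095
  x_2 = -0.9334 - 0.1*-1.8667 = -0.7467
  y_2 = -0.5349 - 0.1*-3.2095 = -0.214
Step 3: grad_x = 2*1*-0.7467 = -1.4934, grad_y = 2*3*-0.214 = -1.2838
  x_3 = -0.7467 - 0.1*-1.4934 = -0.5974
  y_3 = -0.214 - 0.1*-1.2838 = -0.0856
Step 4: grad_x = 2*1*-0.5974 = -1.1947, grad_y = 2*3*-0.0856 = -0.5135
  x_4 = -0.5974 - 0.1*-1.1947 = -0.4779
  y_4 = -0.0856 - 0.1*-0.5135 = -0.0342
f(-0.4779, -0.0342) = 1*(-0.4779)^2 + 3*(-0.0342)^2 = 0.2319


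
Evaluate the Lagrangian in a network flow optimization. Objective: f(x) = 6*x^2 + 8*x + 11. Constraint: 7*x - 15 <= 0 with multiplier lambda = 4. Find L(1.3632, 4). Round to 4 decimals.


Step 1: Evaluate f(x).
f(1.3632) = 6*1.3632^2 + 8*1.3632 + 11 = 33.0555
Step 2: Evaluate g(x).
g(1.3632) = 7*1.3632 - 15 = -5.4576
Step 3: Compute Lagrangian.
L = 33.0555 + 4*-5.4576 = 11.2251


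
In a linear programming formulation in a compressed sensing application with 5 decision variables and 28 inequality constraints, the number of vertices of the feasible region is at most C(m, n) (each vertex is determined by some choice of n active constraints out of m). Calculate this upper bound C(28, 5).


Each vertex corresponds to some choice of n active constraints out of m, so the number of vertices is at most C(m, n) = m! / (n!(m-n)!).
m = 28, n = 5
Numerator: 28 * 27 * 26 * 25 * 24
Denominator: 5! = 120
C(28, 5) = 98280


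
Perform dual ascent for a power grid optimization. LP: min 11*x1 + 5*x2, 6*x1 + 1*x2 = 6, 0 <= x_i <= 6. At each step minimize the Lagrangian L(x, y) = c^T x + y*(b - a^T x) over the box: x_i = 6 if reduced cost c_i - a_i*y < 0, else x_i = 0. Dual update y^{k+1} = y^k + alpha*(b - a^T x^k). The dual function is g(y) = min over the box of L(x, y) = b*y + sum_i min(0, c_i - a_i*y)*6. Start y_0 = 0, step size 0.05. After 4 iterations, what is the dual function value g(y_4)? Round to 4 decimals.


Dual ascent for LP: min 11*x1 + 5*x2, 6*x1 + 1*x2 = 6, 0 <= x_i <= 6
Step 1: y^k = 0.0, reduced costs: (11.0, 5.0)
  x^k = (0.0, 0.0), subgradient = b - a^T x = 6.0
  y^{k+1} = 0.0 + 0.05*6.0 = 0.3
Step 2: y^k = 0.3, reduced costs: (9.2, 4.7)
  x^k = (0.0, 0.0), subgradient = b - a^T x = 6.0
  y^{k+1} = 0.3 + 0.05*6.0 = 0.6
Step 3: y^k = 0.6, reduced costs: (7.4, 4.4)
  x^k = (0.0, 0.0), subgradient = b - a^T x = 6.0
  y^{k+1} = 0.6 + 0.05*6.0 = 0.9
Step 4: y^k = 0.9, reduced costs: (5.6, 4.1)
  x^k = (0.0, 0.0), subgradient = b - a^T x = 6.0
  y^{k+1} = 0.9 + 0.05*6.0 = 1.2
Dual objective at y_4 = 1.2: reduced costs (3.8, 3.8), box minimizer x = (0.0, 0.0)
g(y_4) = b*y + (c1 - a1*y)*x1 + (c2 - a2*y)*x2 = 6*1.2 + 3.8*0.0 + 3.8*0.0 = 7.2 + 0.0 + 0.0 = 7.2


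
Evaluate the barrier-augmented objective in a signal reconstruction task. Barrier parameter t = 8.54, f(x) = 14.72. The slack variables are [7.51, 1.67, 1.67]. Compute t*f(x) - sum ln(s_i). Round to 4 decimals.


Step 1: Compute log-barrier.
ln values: [2.0162, 0.5128, 0.5128]
phi = -(2.0162 + 0.5128 + 0.5128) = -3.0419
Step 2: Compute augmented objective.
t*f(x) = 8.54*14.72 = 125.7088
Total = 125.7088 - 3.0419 = 122.6669


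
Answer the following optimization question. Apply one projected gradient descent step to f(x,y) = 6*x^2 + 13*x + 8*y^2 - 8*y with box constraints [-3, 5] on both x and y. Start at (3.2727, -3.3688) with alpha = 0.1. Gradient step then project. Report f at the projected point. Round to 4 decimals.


Step 1: Compute gradient at (3.2727, -3.3688).
grad_x = 2*6*3.2727 + 13 = 52.2724
grad_y = 2*8*-3.3688 - 8 = -61.9008
Step 2: Gradient step.
x_raw = 3.2727 - 0.1*52.2724 = -1.9545
y_raw = -3.3688 - 0.1*-61.9008 = 2.8213
Step 3: Project onto [-3, 5].
x_proj = clip(-1.9545) = -1.9545
y_proj = clip(2.8213) = 2.8213
Step 4: Evaluate f.
f(-1.9545, 2.8213) = 38.6191


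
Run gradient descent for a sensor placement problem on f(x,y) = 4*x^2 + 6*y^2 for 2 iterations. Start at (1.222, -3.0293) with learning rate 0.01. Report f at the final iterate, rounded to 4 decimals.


Gradient descent on f(x,y) = 4*x^2 + 6*y^2.
Starting point: (1.222, -3.0293), alpha = 0.01
Step 1: grad_x = 2*4*1.222 = 9.776, grad_y = 2*6*-3.0293 = -36.3516
  x_1 = 1.222 - 0.01*9.776 = 1.1242
  y_1 = -3.0293 - 0.01*-36.3516 = -2.6658
Step 2: grad_x = 2*4*1.1242 = 8.9939, grad_y = 2*6*-2.6658 = -31.9894
  x_2 = 1.1242 - 0.01*8.9939 = 1.0343
  y_2 = -2.6658 - 0.01*-31.9894 = -2.3459
f(1.0343, -2.3459) = 4*1.0343^2 + 6*(-2.3459)^2 = 37.2983


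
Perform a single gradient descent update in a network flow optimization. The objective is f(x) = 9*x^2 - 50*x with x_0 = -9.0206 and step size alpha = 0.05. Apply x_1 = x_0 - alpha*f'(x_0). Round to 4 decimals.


We compute the gradient at x_0 and apply the update.
f'(x) = 18*x - 50
f'(-9.0206) = 18*-9.0206 - 50 = -212.3708
x_1 = -9.0206 - 0.05*-212.3708 = 1.5979


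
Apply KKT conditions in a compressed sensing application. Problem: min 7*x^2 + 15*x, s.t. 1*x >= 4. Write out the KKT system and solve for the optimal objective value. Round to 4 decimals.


Step 1: Try lambda = 0 (constraint inactive).
x_unc = -15/(2*7) = -1.0714
Check: 1*-1.0714 = -1.0714 < 4 -- violated!
Step 2: Constraint must be active: 1*x = 4
x* = 4/1 = 4.0
lambda = (2*7*4.0 + 15)/1 = 71.0
Step 3: Compute optimal value.
f(x*) = 7*4.0^2 + 15*4.0 = 172.0


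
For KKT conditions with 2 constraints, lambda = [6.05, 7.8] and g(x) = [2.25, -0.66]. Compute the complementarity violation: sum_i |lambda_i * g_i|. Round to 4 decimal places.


KKT complementary slackness check:
lambda_1 * g_1 = 6.05 * 2.25 = 13.6125
lambda_2 * g_2 = 7.8 * -0.66 = -5.148
Total violation = 13.6125 + 5.148 = 18.7605
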